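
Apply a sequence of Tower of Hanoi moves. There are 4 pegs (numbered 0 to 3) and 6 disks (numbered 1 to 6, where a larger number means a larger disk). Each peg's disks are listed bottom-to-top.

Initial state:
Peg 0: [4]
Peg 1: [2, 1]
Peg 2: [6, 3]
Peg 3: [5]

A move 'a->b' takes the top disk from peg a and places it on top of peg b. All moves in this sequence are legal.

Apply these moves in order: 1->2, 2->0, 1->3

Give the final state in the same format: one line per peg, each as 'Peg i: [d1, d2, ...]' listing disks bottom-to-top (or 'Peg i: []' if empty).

After move 1 (1->2):
Peg 0: [4]
Peg 1: [2]
Peg 2: [6, 3, 1]
Peg 3: [5]

After move 2 (2->0):
Peg 0: [4, 1]
Peg 1: [2]
Peg 2: [6, 3]
Peg 3: [5]

After move 3 (1->3):
Peg 0: [4, 1]
Peg 1: []
Peg 2: [6, 3]
Peg 3: [5, 2]

Answer: Peg 0: [4, 1]
Peg 1: []
Peg 2: [6, 3]
Peg 3: [5, 2]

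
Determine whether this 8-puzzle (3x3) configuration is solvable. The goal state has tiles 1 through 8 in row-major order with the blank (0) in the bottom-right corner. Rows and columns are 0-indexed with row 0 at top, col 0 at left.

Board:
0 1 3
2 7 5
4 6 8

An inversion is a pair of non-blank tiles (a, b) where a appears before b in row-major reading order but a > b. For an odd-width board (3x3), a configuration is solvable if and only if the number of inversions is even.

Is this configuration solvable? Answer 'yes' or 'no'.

Answer: no

Derivation:
Inversions (pairs i<j in row-major order where tile[i] > tile[j] > 0): 5
5 is odd, so the puzzle is not solvable.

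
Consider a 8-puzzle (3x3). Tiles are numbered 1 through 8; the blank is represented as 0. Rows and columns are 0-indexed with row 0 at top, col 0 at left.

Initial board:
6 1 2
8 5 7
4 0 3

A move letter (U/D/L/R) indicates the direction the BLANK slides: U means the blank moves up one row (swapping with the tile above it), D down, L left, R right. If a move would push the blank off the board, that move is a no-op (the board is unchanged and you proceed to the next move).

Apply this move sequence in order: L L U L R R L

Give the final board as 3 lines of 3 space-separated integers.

After move 1 (L):
6 1 2
8 5 7
0 4 3

After move 2 (L):
6 1 2
8 5 7
0 4 3

After move 3 (U):
6 1 2
0 5 7
8 4 3

After move 4 (L):
6 1 2
0 5 7
8 4 3

After move 5 (R):
6 1 2
5 0 7
8 4 3

After move 6 (R):
6 1 2
5 7 0
8 4 3

After move 7 (L):
6 1 2
5 0 7
8 4 3

Answer: 6 1 2
5 0 7
8 4 3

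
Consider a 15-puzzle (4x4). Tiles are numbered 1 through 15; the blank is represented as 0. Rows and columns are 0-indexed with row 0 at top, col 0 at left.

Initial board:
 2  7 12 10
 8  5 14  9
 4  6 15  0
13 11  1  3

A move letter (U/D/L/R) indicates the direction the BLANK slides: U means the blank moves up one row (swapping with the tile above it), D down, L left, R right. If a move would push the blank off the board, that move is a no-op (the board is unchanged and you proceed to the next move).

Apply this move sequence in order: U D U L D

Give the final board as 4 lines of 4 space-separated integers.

After move 1 (U):
 2  7 12 10
 8  5 14  0
 4  6 15  9
13 11  1  3

After move 2 (D):
 2  7 12 10
 8  5 14  9
 4  6 15  0
13 11  1  3

After move 3 (U):
 2  7 12 10
 8  5 14  0
 4  6 15  9
13 11  1  3

After move 4 (L):
 2  7 12 10
 8  5  0 14
 4  6 15  9
13 11  1  3

After move 5 (D):
 2  7 12 10
 8  5 15 14
 4  6  0  9
13 11  1  3

Answer:  2  7 12 10
 8  5 15 14
 4  6  0  9
13 11  1  3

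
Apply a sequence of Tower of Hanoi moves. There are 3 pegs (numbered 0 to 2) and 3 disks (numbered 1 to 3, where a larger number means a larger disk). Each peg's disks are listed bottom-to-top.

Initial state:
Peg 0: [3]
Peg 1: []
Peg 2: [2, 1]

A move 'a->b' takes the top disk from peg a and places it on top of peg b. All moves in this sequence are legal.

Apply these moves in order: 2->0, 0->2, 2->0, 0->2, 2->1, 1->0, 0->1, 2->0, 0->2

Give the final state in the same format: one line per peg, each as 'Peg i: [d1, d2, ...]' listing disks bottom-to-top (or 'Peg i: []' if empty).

After move 1 (2->0):
Peg 0: [3, 1]
Peg 1: []
Peg 2: [2]

After move 2 (0->2):
Peg 0: [3]
Peg 1: []
Peg 2: [2, 1]

After move 3 (2->0):
Peg 0: [3, 1]
Peg 1: []
Peg 2: [2]

After move 4 (0->2):
Peg 0: [3]
Peg 1: []
Peg 2: [2, 1]

After move 5 (2->1):
Peg 0: [3]
Peg 1: [1]
Peg 2: [2]

After move 6 (1->0):
Peg 0: [3, 1]
Peg 1: []
Peg 2: [2]

After move 7 (0->1):
Peg 0: [3]
Peg 1: [1]
Peg 2: [2]

After move 8 (2->0):
Peg 0: [3, 2]
Peg 1: [1]
Peg 2: []

After move 9 (0->2):
Peg 0: [3]
Peg 1: [1]
Peg 2: [2]

Answer: Peg 0: [3]
Peg 1: [1]
Peg 2: [2]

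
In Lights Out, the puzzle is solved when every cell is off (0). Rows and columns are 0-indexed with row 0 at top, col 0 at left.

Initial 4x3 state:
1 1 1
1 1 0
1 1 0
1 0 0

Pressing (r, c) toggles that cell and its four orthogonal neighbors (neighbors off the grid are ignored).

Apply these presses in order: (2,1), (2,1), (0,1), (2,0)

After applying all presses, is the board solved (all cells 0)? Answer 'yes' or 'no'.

After press 1 at (2,1):
1 1 1
1 0 0
0 0 1
1 1 0

After press 2 at (2,1):
1 1 1
1 1 0
1 1 0
1 0 0

After press 3 at (0,1):
0 0 0
1 0 0
1 1 0
1 0 0

After press 4 at (2,0):
0 0 0
0 0 0
0 0 0
0 0 0

Lights still on: 0

Answer: yes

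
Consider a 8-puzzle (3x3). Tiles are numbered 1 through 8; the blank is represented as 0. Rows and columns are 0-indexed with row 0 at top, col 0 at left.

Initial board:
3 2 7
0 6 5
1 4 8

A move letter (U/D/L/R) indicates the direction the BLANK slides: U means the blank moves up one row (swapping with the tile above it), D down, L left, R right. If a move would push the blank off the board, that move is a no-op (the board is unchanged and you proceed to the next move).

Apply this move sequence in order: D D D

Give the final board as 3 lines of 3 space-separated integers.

After move 1 (D):
3 2 7
1 6 5
0 4 8

After move 2 (D):
3 2 7
1 6 5
0 4 8

After move 3 (D):
3 2 7
1 6 5
0 4 8

Answer: 3 2 7
1 6 5
0 4 8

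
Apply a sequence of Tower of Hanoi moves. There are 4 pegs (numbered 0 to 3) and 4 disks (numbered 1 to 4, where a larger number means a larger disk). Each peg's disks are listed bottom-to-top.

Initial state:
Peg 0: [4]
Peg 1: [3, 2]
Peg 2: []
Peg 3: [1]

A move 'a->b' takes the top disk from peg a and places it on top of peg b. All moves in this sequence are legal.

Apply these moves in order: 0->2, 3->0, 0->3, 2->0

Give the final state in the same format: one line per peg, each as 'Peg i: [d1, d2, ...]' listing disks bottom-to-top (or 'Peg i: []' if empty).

After move 1 (0->2):
Peg 0: []
Peg 1: [3, 2]
Peg 2: [4]
Peg 3: [1]

After move 2 (3->0):
Peg 0: [1]
Peg 1: [3, 2]
Peg 2: [4]
Peg 3: []

After move 3 (0->3):
Peg 0: []
Peg 1: [3, 2]
Peg 2: [4]
Peg 3: [1]

After move 4 (2->0):
Peg 0: [4]
Peg 1: [3, 2]
Peg 2: []
Peg 3: [1]

Answer: Peg 0: [4]
Peg 1: [3, 2]
Peg 2: []
Peg 3: [1]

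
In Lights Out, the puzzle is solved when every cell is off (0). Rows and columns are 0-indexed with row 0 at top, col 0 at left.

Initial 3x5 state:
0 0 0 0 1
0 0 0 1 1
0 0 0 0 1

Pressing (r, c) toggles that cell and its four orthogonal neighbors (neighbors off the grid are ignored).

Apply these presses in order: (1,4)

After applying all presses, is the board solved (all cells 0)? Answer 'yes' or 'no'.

After press 1 at (1,4):
0 0 0 0 0
0 0 0 0 0
0 0 0 0 0

Lights still on: 0

Answer: yes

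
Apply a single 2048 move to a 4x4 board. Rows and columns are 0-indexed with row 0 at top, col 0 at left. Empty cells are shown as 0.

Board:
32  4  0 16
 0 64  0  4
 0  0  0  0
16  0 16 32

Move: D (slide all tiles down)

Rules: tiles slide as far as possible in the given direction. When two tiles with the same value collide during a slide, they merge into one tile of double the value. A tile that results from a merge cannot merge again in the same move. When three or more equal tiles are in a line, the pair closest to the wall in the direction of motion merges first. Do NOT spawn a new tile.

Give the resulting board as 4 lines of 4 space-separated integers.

Slide down:
col 0: [32, 0, 0, 16] -> [0, 0, 32, 16]
col 1: [4, 64, 0, 0] -> [0, 0, 4, 64]
col 2: [0, 0, 0, 16] -> [0, 0, 0, 16]
col 3: [16, 4, 0, 32] -> [0, 16, 4, 32]

Answer:  0  0  0  0
 0  0  0 16
32  4  0  4
16 64 16 32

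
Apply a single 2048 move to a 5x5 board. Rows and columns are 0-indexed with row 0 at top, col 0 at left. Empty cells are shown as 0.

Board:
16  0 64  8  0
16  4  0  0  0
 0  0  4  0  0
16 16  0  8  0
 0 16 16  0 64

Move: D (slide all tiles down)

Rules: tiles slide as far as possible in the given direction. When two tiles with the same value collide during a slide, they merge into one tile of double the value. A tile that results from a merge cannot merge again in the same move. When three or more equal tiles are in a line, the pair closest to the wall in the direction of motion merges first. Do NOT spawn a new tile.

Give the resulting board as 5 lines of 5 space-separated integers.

Answer:  0  0  0  0  0
 0  0  0  0  0
 0  0 64  0  0
16  4  4  0  0
32 32 16 16 64

Derivation:
Slide down:
col 0: [16, 16, 0, 16, 0] -> [0, 0, 0, 16, 32]
col 1: [0, 4, 0, 16, 16] -> [0, 0, 0, 4, 32]
col 2: [64, 0, 4, 0, 16] -> [0, 0, 64, 4, 16]
col 3: [8, 0, 0, 8, 0] -> [0, 0, 0, 0, 16]
col 4: [0, 0, 0, 0, 64] -> [0, 0, 0, 0, 64]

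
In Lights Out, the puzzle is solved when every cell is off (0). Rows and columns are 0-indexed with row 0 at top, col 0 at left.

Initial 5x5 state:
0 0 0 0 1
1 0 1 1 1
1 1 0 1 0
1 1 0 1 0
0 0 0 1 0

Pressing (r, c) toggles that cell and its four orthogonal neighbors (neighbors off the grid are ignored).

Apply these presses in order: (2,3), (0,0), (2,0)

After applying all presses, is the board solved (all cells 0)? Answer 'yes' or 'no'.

After press 1 at (2,3):
0 0 0 0 1
1 0 1 0 1
1 1 1 0 1
1 1 0 0 0
0 0 0 1 0

After press 2 at (0,0):
1 1 0 0 1
0 0 1 0 1
1 1 1 0 1
1 1 0 0 0
0 0 0 1 0

After press 3 at (2,0):
1 1 0 0 1
1 0 1 0 1
0 0 1 0 1
0 1 0 0 0
0 0 0 1 0

Lights still on: 10

Answer: no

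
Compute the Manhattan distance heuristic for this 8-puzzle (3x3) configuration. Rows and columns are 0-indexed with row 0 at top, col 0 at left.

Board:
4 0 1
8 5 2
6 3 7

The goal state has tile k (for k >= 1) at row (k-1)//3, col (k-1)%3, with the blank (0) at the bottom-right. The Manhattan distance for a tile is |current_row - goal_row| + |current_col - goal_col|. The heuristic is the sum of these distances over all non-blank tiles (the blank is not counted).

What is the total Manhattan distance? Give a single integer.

Tile 4: at (0,0), goal (1,0), distance |0-1|+|0-0| = 1
Tile 1: at (0,2), goal (0,0), distance |0-0|+|2-0| = 2
Tile 8: at (1,0), goal (2,1), distance |1-2|+|0-1| = 2
Tile 5: at (1,1), goal (1,1), distance |1-1|+|1-1| = 0
Tile 2: at (1,2), goal (0,1), distance |1-0|+|2-1| = 2
Tile 6: at (2,0), goal (1,2), distance |2-1|+|0-2| = 3
Tile 3: at (2,1), goal (0,2), distance |2-0|+|1-2| = 3
Tile 7: at (2,2), goal (2,0), distance |2-2|+|2-0| = 2
Sum: 1 + 2 + 2 + 0 + 2 + 3 + 3 + 2 = 15

Answer: 15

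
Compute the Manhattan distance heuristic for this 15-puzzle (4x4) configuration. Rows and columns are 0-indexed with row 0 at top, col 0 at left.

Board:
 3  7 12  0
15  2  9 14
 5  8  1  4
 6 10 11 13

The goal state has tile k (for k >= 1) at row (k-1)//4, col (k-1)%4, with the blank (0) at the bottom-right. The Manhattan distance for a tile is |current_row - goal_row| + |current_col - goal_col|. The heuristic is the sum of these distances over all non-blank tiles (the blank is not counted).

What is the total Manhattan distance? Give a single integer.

Answer: 37

Derivation:
Tile 3: (0,0)->(0,2) = 2
Tile 7: (0,1)->(1,2) = 2
Tile 12: (0,2)->(2,3) = 3
Tile 15: (1,0)->(3,2) = 4
Tile 2: (1,1)->(0,1) = 1
Tile 9: (1,2)->(2,0) = 3
Tile 14: (1,3)->(3,1) = 4
Tile 5: (2,0)->(1,0) = 1
Tile 8: (2,1)->(1,3) = 3
Tile 1: (2,2)->(0,0) = 4
Tile 4: (2,3)->(0,3) = 2
Tile 6: (3,0)->(1,1) = 3
Tile 10: (3,1)->(2,1) = 1
Tile 11: (3,2)->(2,2) = 1
Tile 13: (3,3)->(3,0) = 3
Sum: 2 + 2 + 3 + 4 + 1 + 3 + 4 + 1 + 3 + 4 + 2 + 3 + 1 + 1 + 3 = 37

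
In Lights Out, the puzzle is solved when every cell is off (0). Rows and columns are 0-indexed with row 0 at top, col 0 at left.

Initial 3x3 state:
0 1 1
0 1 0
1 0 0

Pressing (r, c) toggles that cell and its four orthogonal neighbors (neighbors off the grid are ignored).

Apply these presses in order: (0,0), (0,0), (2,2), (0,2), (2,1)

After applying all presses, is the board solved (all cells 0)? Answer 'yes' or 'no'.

After press 1 at (0,0):
1 0 1
1 1 0
1 0 0

After press 2 at (0,0):
0 1 1
0 1 0
1 0 0

After press 3 at (2,2):
0 1 1
0 1 1
1 1 1

After press 4 at (0,2):
0 0 0
0 1 0
1 1 1

After press 5 at (2,1):
0 0 0
0 0 0
0 0 0

Lights still on: 0

Answer: yes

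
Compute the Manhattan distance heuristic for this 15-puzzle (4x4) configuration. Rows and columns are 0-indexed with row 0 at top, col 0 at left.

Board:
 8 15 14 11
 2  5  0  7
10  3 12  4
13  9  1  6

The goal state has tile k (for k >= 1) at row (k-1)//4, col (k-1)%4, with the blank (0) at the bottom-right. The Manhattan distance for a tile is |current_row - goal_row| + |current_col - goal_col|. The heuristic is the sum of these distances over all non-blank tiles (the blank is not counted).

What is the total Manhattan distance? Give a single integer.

Tile 8: at (0,0), goal (1,3), distance |0-1|+|0-3| = 4
Tile 15: at (0,1), goal (3,2), distance |0-3|+|1-2| = 4
Tile 14: at (0,2), goal (3,1), distance |0-3|+|2-1| = 4
Tile 11: at (0,3), goal (2,2), distance |0-2|+|3-2| = 3
Tile 2: at (1,0), goal (0,1), distance |1-0|+|0-1| = 2
Tile 5: at (1,1), goal (1,0), distance |1-1|+|1-0| = 1
Tile 7: at (1,3), goal (1,2), distance |1-1|+|3-2| = 1
Tile 10: at (2,0), goal (2,1), distance |2-2|+|0-1| = 1
Tile 3: at (2,1), goal (0,2), distance |2-0|+|1-2| = 3
Tile 12: at (2,2), goal (2,3), distance |2-2|+|2-3| = 1
Tile 4: at (2,3), goal (0,3), distance |2-0|+|3-3| = 2
Tile 13: at (3,0), goal (3,0), distance |3-3|+|0-0| = 0
Tile 9: at (3,1), goal (2,0), distance |3-2|+|1-0| = 2
Tile 1: at (3,2), goal (0,0), distance |3-0|+|2-0| = 5
Tile 6: at (3,3), goal (1,1), distance |3-1|+|3-1| = 4
Sum: 4 + 4 + 4 + 3 + 2 + 1 + 1 + 1 + 3 + 1 + 2 + 0 + 2 + 5 + 4 = 37

Answer: 37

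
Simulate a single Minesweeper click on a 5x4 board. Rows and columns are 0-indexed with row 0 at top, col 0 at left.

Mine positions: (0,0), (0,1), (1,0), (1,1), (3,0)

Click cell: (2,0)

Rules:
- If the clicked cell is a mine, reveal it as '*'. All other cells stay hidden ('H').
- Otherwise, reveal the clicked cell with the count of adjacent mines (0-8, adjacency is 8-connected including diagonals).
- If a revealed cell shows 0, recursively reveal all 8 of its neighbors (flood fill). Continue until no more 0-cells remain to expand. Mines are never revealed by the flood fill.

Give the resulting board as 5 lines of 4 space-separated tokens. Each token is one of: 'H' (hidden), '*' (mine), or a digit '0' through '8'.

H H H H
H H H H
3 H H H
H H H H
H H H H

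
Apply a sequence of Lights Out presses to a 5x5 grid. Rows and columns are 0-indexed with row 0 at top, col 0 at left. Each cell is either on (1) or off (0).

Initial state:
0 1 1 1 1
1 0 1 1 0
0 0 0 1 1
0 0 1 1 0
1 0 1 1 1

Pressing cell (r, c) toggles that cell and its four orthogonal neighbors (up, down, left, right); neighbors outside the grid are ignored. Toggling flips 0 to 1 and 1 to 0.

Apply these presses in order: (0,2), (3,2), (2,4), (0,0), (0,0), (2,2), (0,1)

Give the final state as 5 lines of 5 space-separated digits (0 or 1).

Answer: 1 1 1 0 1
1 1 1 1 1
0 1 0 1 0
0 1 1 0 1
1 0 0 1 1

Derivation:
After press 1 at (0,2):
0 0 0 0 1
1 0 0 1 0
0 0 0 1 1
0 0 1 1 0
1 0 1 1 1

After press 2 at (3,2):
0 0 0 0 1
1 0 0 1 0
0 0 1 1 1
0 1 0 0 0
1 0 0 1 1

After press 3 at (2,4):
0 0 0 0 1
1 0 0 1 1
0 0 1 0 0
0 1 0 0 1
1 0 0 1 1

After press 4 at (0,0):
1 1 0 0 1
0 0 0 1 1
0 0 1 0 0
0 1 0 0 1
1 0 0 1 1

After press 5 at (0,0):
0 0 0 0 1
1 0 0 1 1
0 0 1 0 0
0 1 0 0 1
1 0 0 1 1

After press 6 at (2,2):
0 0 0 0 1
1 0 1 1 1
0 1 0 1 0
0 1 1 0 1
1 0 0 1 1

After press 7 at (0,1):
1 1 1 0 1
1 1 1 1 1
0 1 0 1 0
0 1 1 0 1
1 0 0 1 1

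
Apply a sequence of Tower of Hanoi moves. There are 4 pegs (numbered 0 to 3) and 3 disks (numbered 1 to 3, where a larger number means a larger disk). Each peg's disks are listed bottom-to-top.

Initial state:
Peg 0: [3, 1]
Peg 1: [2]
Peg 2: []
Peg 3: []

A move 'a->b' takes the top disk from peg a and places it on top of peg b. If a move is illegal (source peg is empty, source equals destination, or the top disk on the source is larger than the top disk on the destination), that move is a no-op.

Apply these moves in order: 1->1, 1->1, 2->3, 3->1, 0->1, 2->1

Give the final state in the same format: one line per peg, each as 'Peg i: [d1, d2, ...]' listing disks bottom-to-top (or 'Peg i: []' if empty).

After move 1 (1->1):
Peg 0: [3, 1]
Peg 1: [2]
Peg 2: []
Peg 3: []

After move 2 (1->1):
Peg 0: [3, 1]
Peg 1: [2]
Peg 2: []
Peg 3: []

After move 3 (2->3):
Peg 0: [3, 1]
Peg 1: [2]
Peg 2: []
Peg 3: []

After move 4 (3->1):
Peg 0: [3, 1]
Peg 1: [2]
Peg 2: []
Peg 3: []

After move 5 (0->1):
Peg 0: [3]
Peg 1: [2, 1]
Peg 2: []
Peg 3: []

After move 6 (2->1):
Peg 0: [3]
Peg 1: [2, 1]
Peg 2: []
Peg 3: []

Answer: Peg 0: [3]
Peg 1: [2, 1]
Peg 2: []
Peg 3: []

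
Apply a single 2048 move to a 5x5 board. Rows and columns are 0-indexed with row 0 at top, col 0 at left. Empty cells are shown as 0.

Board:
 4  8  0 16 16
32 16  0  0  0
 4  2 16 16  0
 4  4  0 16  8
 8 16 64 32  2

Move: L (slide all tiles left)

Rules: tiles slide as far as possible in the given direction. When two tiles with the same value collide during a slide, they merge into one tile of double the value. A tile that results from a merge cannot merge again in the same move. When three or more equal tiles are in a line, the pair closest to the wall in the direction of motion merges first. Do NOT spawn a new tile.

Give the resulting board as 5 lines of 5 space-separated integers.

Slide left:
row 0: [4, 8, 0, 16, 16] -> [4, 8, 32, 0, 0]
row 1: [32, 16, 0, 0, 0] -> [32, 16, 0, 0, 0]
row 2: [4, 2, 16, 16, 0] -> [4, 2, 32, 0, 0]
row 3: [4, 4, 0, 16, 8] -> [8, 16, 8, 0, 0]
row 4: [8, 16, 64, 32, 2] -> [8, 16, 64, 32, 2]

Answer:  4  8 32  0  0
32 16  0  0  0
 4  2 32  0  0
 8 16  8  0  0
 8 16 64 32  2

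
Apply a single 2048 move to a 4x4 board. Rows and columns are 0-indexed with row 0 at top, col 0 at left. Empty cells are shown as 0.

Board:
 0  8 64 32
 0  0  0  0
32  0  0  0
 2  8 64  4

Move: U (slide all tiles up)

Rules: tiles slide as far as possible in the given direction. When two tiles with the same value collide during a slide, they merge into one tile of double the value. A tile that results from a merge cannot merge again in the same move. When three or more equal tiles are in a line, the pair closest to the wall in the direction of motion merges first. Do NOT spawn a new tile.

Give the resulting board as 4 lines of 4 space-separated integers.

Slide up:
col 0: [0, 0, 32, 2] -> [32, 2, 0, 0]
col 1: [8, 0, 0, 8] -> [16, 0, 0, 0]
col 2: [64, 0, 0, 64] -> [128, 0, 0, 0]
col 3: [32, 0, 0, 4] -> [32, 4, 0, 0]

Answer:  32  16 128  32
  2   0   0   4
  0   0   0   0
  0   0   0   0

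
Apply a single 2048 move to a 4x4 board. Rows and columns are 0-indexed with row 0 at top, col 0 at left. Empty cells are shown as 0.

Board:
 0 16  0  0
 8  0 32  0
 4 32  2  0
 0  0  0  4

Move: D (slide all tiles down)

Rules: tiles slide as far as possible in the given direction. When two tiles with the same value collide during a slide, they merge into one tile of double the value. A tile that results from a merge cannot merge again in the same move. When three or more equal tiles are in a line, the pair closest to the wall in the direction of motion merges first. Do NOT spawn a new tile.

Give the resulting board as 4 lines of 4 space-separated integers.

Answer:  0  0  0  0
 0  0  0  0
 8 16 32  0
 4 32  2  4

Derivation:
Slide down:
col 0: [0, 8, 4, 0] -> [0, 0, 8, 4]
col 1: [16, 0, 32, 0] -> [0, 0, 16, 32]
col 2: [0, 32, 2, 0] -> [0, 0, 32, 2]
col 3: [0, 0, 0, 4] -> [0, 0, 0, 4]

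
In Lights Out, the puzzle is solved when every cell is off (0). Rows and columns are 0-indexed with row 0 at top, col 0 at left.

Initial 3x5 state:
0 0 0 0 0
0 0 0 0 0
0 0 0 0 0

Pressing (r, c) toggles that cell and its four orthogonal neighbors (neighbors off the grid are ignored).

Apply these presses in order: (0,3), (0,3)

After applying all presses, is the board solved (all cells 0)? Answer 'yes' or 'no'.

Answer: yes

Derivation:
After press 1 at (0,3):
0 0 1 1 1
0 0 0 1 0
0 0 0 0 0

After press 2 at (0,3):
0 0 0 0 0
0 0 0 0 0
0 0 0 0 0

Lights still on: 0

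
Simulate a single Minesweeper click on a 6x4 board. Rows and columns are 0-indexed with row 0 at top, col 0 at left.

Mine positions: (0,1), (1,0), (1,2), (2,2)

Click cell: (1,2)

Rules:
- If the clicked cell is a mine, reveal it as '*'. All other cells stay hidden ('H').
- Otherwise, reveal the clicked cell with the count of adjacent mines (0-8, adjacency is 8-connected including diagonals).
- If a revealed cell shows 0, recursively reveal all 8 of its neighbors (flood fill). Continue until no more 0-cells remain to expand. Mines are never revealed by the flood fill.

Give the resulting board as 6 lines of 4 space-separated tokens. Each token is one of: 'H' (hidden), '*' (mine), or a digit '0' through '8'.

H H H H
H H * H
H H H H
H H H H
H H H H
H H H H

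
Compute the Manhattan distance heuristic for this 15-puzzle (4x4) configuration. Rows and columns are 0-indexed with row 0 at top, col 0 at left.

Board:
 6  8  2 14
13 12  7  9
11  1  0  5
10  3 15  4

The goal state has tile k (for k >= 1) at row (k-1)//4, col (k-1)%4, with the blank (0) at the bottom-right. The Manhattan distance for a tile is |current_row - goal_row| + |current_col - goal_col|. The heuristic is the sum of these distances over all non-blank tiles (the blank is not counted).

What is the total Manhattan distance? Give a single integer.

Tile 6: at (0,0), goal (1,1), distance |0-1|+|0-1| = 2
Tile 8: at (0,1), goal (1,3), distance |0-1|+|1-3| = 3
Tile 2: at (0,2), goal (0,1), distance |0-0|+|2-1| = 1
Tile 14: at (0,3), goal (3,1), distance |0-3|+|3-1| = 5
Tile 13: at (1,0), goal (3,0), distance |1-3|+|0-0| = 2
Tile 12: at (1,1), goal (2,3), distance |1-2|+|1-3| = 3
Tile 7: at (1,2), goal (1,2), distance |1-1|+|2-2| = 0
Tile 9: at (1,3), goal (2,0), distance |1-2|+|3-0| = 4
Tile 11: at (2,0), goal (2,2), distance |2-2|+|0-2| = 2
Tile 1: at (2,1), goal (0,0), distance |2-0|+|1-0| = 3
Tile 5: at (2,3), goal (1,0), distance |2-1|+|3-0| = 4
Tile 10: at (3,0), goal (2,1), distance |3-2|+|0-1| = 2
Tile 3: at (3,1), goal (0,2), distance |3-0|+|1-2| = 4
Tile 15: at (3,2), goal (3,2), distance |3-3|+|2-2| = 0
Tile 4: at (3,3), goal (0,3), distance |3-0|+|3-3| = 3
Sum: 2 + 3 + 1 + 5 + 2 + 3 + 0 + 4 + 2 + 3 + 4 + 2 + 4 + 0 + 3 = 38

Answer: 38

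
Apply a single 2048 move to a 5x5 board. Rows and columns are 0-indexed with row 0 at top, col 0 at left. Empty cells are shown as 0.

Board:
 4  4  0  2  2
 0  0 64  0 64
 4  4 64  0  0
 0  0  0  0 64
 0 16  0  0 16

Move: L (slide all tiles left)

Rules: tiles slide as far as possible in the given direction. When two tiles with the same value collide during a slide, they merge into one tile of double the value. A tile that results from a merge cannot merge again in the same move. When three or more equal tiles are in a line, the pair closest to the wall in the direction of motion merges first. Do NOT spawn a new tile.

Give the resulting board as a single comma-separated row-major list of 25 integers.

Answer: 8, 4, 0, 0, 0, 128, 0, 0, 0, 0, 8, 64, 0, 0, 0, 64, 0, 0, 0, 0, 32, 0, 0, 0, 0

Derivation:
Slide left:
row 0: [4, 4, 0, 2, 2] -> [8, 4, 0, 0, 0]
row 1: [0, 0, 64, 0, 64] -> [128, 0, 0, 0, 0]
row 2: [4, 4, 64, 0, 0] -> [8, 64, 0, 0, 0]
row 3: [0, 0, 0, 0, 64] -> [64, 0, 0, 0, 0]
row 4: [0, 16, 0, 0, 16] -> [32, 0, 0, 0, 0]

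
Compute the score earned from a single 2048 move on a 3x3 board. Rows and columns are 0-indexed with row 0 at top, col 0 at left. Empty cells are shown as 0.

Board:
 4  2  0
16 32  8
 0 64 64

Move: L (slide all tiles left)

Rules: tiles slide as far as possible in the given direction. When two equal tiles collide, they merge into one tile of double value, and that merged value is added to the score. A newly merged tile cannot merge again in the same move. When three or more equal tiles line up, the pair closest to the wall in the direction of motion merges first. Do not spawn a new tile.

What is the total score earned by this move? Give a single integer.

Answer: 128

Derivation:
Slide left:
row 0: [4, 2, 0] -> [4, 2, 0]  score +0 (running 0)
row 1: [16, 32, 8] -> [16, 32, 8]  score +0 (running 0)
row 2: [0, 64, 64] -> [128, 0, 0]  score +128 (running 128)
Board after move:
  4   2   0
 16  32   8
128   0   0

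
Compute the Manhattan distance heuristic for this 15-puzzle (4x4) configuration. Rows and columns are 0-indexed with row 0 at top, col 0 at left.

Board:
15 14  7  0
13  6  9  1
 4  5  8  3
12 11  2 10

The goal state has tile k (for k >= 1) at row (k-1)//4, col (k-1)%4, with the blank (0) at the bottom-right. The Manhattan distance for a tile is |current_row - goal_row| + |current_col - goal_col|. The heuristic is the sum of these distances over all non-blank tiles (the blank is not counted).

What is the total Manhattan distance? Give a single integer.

Tile 15: (0,0)->(3,2) = 5
Tile 14: (0,1)->(3,1) = 3
Tile 7: (0,2)->(1,2) = 1
Tile 13: (1,0)->(3,0) = 2
Tile 6: (1,1)->(1,1) = 0
Tile 9: (1,2)->(2,0) = 3
Tile 1: (1,3)->(0,0) = 4
Tile 4: (2,0)->(0,3) = 5
Tile 5: (2,1)->(1,0) = 2
Tile 8: (2,2)->(1,3) = 2
Tile 3: (2,3)->(0,2) = 3
Tile 12: (3,0)->(2,3) = 4
Tile 11: (3,1)->(2,2) = 2
Tile 2: (3,2)->(0,1) = 4
Tile 10: (3,3)->(2,1) = 3
Sum: 5 + 3 + 1 + 2 + 0 + 3 + 4 + 5 + 2 + 2 + 3 + 4 + 2 + 4 + 3 = 43

Answer: 43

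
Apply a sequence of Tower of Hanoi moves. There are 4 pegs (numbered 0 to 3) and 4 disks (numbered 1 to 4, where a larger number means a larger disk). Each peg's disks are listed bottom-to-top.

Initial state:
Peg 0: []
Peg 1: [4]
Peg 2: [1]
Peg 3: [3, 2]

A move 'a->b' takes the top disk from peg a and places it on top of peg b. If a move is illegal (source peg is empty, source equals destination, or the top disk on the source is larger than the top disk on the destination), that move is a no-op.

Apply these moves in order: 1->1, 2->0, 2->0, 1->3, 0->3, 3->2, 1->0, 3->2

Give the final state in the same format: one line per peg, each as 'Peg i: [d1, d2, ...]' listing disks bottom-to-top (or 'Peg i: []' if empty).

After move 1 (1->1):
Peg 0: []
Peg 1: [4]
Peg 2: [1]
Peg 3: [3, 2]

After move 2 (2->0):
Peg 0: [1]
Peg 1: [4]
Peg 2: []
Peg 3: [3, 2]

After move 3 (2->0):
Peg 0: [1]
Peg 1: [4]
Peg 2: []
Peg 3: [3, 2]

After move 4 (1->3):
Peg 0: [1]
Peg 1: [4]
Peg 2: []
Peg 3: [3, 2]

After move 5 (0->3):
Peg 0: []
Peg 1: [4]
Peg 2: []
Peg 3: [3, 2, 1]

After move 6 (3->2):
Peg 0: []
Peg 1: [4]
Peg 2: [1]
Peg 3: [3, 2]

After move 7 (1->0):
Peg 0: [4]
Peg 1: []
Peg 2: [1]
Peg 3: [3, 2]

After move 8 (3->2):
Peg 0: [4]
Peg 1: []
Peg 2: [1]
Peg 3: [3, 2]

Answer: Peg 0: [4]
Peg 1: []
Peg 2: [1]
Peg 3: [3, 2]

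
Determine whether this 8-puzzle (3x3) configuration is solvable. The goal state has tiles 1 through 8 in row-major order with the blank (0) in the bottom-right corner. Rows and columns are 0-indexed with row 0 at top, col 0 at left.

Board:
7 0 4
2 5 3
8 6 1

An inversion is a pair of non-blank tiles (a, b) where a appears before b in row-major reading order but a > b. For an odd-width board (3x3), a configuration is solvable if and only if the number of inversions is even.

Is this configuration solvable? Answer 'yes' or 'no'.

Answer: yes

Derivation:
Inversions (pairs i<j in row-major order where tile[i] > tile[j] > 0): 16
16 is even, so the puzzle is solvable.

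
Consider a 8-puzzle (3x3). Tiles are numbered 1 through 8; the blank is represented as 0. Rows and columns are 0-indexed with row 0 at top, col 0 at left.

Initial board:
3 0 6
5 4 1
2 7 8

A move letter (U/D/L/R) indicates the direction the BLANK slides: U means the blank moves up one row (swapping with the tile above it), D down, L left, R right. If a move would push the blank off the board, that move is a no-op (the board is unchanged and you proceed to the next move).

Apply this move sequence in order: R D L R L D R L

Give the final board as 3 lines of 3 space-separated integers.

Answer: 3 6 1
5 7 4
2 0 8

Derivation:
After move 1 (R):
3 6 0
5 4 1
2 7 8

After move 2 (D):
3 6 1
5 4 0
2 7 8

After move 3 (L):
3 6 1
5 0 4
2 7 8

After move 4 (R):
3 6 1
5 4 0
2 7 8

After move 5 (L):
3 6 1
5 0 4
2 7 8

After move 6 (D):
3 6 1
5 7 4
2 0 8

After move 7 (R):
3 6 1
5 7 4
2 8 0

After move 8 (L):
3 6 1
5 7 4
2 0 8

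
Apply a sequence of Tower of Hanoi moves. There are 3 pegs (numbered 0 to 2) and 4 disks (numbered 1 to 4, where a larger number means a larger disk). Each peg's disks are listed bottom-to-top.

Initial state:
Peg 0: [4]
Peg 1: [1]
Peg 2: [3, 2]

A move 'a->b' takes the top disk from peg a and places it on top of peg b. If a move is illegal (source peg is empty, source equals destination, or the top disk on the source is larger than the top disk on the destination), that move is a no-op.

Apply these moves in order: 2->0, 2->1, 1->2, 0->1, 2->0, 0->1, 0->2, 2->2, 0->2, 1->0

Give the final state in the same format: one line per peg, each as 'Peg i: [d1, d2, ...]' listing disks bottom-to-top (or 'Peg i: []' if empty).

Answer: Peg 0: [4, 1]
Peg 1: [2]
Peg 2: [3]

Derivation:
After move 1 (2->0):
Peg 0: [4, 2]
Peg 1: [1]
Peg 2: [3]

After move 2 (2->1):
Peg 0: [4, 2]
Peg 1: [1]
Peg 2: [3]

After move 3 (1->2):
Peg 0: [4, 2]
Peg 1: []
Peg 2: [3, 1]

After move 4 (0->1):
Peg 0: [4]
Peg 1: [2]
Peg 2: [3, 1]

After move 5 (2->0):
Peg 0: [4, 1]
Peg 1: [2]
Peg 2: [3]

After move 6 (0->1):
Peg 0: [4]
Peg 1: [2, 1]
Peg 2: [3]

After move 7 (0->2):
Peg 0: [4]
Peg 1: [2, 1]
Peg 2: [3]

After move 8 (2->2):
Peg 0: [4]
Peg 1: [2, 1]
Peg 2: [3]

After move 9 (0->2):
Peg 0: [4]
Peg 1: [2, 1]
Peg 2: [3]

After move 10 (1->0):
Peg 0: [4, 1]
Peg 1: [2]
Peg 2: [3]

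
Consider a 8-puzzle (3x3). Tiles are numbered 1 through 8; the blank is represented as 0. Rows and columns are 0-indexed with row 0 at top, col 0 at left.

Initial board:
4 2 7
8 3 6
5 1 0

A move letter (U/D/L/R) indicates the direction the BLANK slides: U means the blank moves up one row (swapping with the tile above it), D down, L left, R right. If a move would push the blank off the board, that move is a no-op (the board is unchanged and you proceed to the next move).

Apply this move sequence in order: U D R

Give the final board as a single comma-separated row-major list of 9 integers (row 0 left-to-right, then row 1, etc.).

Answer: 4, 2, 7, 8, 3, 6, 5, 1, 0

Derivation:
After move 1 (U):
4 2 7
8 3 0
5 1 6

After move 2 (D):
4 2 7
8 3 6
5 1 0

After move 3 (R):
4 2 7
8 3 6
5 1 0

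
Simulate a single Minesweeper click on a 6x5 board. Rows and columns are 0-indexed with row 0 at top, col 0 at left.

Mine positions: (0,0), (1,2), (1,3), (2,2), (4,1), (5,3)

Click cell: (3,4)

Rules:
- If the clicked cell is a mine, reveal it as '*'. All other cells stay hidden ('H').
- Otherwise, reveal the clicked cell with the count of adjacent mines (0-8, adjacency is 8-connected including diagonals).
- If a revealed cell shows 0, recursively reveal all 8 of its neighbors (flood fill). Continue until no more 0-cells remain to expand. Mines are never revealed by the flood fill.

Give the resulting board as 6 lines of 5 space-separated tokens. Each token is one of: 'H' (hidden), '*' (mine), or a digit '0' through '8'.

H H H H H
H H H H H
H H H 3 1
H H H 1 0
H H H 1 1
H H H H H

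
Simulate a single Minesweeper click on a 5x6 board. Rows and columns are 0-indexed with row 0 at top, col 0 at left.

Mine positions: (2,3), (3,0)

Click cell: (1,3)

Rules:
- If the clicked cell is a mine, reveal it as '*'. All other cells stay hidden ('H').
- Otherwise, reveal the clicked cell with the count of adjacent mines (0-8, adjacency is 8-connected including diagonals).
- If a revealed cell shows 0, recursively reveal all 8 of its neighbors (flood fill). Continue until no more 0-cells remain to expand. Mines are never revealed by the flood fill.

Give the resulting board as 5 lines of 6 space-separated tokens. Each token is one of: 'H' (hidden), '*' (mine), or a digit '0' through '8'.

H H H H H H
H H H 1 H H
H H H H H H
H H H H H H
H H H H H H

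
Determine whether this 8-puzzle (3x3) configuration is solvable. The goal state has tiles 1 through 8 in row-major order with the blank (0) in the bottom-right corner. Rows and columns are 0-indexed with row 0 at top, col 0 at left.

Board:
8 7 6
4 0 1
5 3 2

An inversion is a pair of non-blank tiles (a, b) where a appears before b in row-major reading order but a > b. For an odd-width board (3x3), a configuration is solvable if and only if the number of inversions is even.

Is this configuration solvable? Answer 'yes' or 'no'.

Answer: yes

Derivation:
Inversions (pairs i<j in row-major order where tile[i] > tile[j] > 0): 24
24 is even, so the puzzle is solvable.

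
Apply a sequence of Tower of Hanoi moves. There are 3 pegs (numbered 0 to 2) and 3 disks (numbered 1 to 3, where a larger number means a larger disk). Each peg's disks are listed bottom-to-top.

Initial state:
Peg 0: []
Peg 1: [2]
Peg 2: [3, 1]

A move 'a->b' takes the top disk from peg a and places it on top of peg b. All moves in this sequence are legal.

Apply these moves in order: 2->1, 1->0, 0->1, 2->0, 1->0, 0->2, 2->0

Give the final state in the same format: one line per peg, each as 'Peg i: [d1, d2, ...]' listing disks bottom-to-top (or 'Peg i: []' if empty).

After move 1 (2->1):
Peg 0: []
Peg 1: [2, 1]
Peg 2: [3]

After move 2 (1->0):
Peg 0: [1]
Peg 1: [2]
Peg 2: [3]

After move 3 (0->1):
Peg 0: []
Peg 1: [2, 1]
Peg 2: [3]

After move 4 (2->0):
Peg 0: [3]
Peg 1: [2, 1]
Peg 2: []

After move 5 (1->0):
Peg 0: [3, 1]
Peg 1: [2]
Peg 2: []

After move 6 (0->2):
Peg 0: [3]
Peg 1: [2]
Peg 2: [1]

After move 7 (2->0):
Peg 0: [3, 1]
Peg 1: [2]
Peg 2: []

Answer: Peg 0: [3, 1]
Peg 1: [2]
Peg 2: []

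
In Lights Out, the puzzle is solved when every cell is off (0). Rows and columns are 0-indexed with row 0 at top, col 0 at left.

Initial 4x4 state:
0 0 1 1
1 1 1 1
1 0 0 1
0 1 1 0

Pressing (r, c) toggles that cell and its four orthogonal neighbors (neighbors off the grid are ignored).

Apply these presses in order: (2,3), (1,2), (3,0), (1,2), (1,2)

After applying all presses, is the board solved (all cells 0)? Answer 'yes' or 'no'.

After press 1 at (2,3):
0 0 1 1
1 1 1 0
1 0 1 0
0 1 1 1

After press 2 at (1,2):
0 0 0 1
1 0 0 1
1 0 0 0
0 1 1 1

After press 3 at (3,0):
0 0 0 1
1 0 0 1
0 0 0 0
1 0 1 1

After press 4 at (1,2):
0 0 1 1
1 1 1 0
0 0 1 0
1 0 1 1

After press 5 at (1,2):
0 0 0 1
1 0 0 1
0 0 0 0
1 0 1 1

Lights still on: 6

Answer: no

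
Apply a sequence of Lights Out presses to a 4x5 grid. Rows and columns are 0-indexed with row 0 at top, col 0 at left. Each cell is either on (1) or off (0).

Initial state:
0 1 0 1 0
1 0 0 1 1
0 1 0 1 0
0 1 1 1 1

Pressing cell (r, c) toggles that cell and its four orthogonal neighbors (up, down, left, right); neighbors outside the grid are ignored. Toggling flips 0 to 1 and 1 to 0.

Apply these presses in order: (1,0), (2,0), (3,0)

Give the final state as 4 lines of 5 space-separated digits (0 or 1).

Answer: 1 1 0 1 0
1 1 0 1 1
1 0 0 1 0
0 0 1 1 1

Derivation:
After press 1 at (1,0):
1 1 0 1 0
0 1 0 1 1
1 1 0 1 0
0 1 1 1 1

After press 2 at (2,0):
1 1 0 1 0
1 1 0 1 1
0 0 0 1 0
1 1 1 1 1

After press 3 at (3,0):
1 1 0 1 0
1 1 0 1 1
1 0 0 1 0
0 0 1 1 1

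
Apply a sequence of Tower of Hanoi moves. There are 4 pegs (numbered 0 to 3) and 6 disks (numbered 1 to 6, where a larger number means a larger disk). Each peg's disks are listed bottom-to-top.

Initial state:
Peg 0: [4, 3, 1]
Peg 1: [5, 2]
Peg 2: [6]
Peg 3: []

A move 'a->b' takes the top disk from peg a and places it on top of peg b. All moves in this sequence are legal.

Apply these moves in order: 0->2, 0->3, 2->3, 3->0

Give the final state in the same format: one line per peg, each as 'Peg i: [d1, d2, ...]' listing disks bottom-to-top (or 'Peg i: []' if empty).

Answer: Peg 0: [4, 1]
Peg 1: [5, 2]
Peg 2: [6]
Peg 3: [3]

Derivation:
After move 1 (0->2):
Peg 0: [4, 3]
Peg 1: [5, 2]
Peg 2: [6, 1]
Peg 3: []

After move 2 (0->3):
Peg 0: [4]
Peg 1: [5, 2]
Peg 2: [6, 1]
Peg 3: [3]

After move 3 (2->3):
Peg 0: [4]
Peg 1: [5, 2]
Peg 2: [6]
Peg 3: [3, 1]

After move 4 (3->0):
Peg 0: [4, 1]
Peg 1: [5, 2]
Peg 2: [6]
Peg 3: [3]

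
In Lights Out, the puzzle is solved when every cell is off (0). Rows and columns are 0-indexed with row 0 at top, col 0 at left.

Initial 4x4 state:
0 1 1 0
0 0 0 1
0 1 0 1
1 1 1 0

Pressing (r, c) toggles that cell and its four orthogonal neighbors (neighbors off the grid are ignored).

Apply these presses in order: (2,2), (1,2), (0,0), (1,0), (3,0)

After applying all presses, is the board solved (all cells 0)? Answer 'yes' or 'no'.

After press 1 at (2,2):
0 1 1 0
0 0 1 1
0 0 1 0
1 1 0 0

After press 2 at (1,2):
0 1 0 0
0 1 0 0
0 0 0 0
1 1 0 0

After press 3 at (0,0):
1 0 0 0
1 1 0 0
0 0 0 0
1 1 0 0

After press 4 at (1,0):
0 0 0 0
0 0 0 0
1 0 0 0
1 1 0 0

After press 5 at (3,0):
0 0 0 0
0 0 0 0
0 0 0 0
0 0 0 0

Lights still on: 0

Answer: yes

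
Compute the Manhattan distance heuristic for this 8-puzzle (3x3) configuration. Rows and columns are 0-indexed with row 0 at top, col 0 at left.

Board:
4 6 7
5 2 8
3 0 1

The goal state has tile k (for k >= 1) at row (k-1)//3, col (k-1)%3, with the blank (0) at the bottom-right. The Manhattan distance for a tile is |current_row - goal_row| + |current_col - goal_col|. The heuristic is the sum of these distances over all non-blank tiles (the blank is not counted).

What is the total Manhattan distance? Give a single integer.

Tile 4: at (0,0), goal (1,0), distance |0-1|+|0-0| = 1
Tile 6: at (0,1), goal (1,2), distance |0-1|+|1-2| = 2
Tile 7: at (0,2), goal (2,0), distance |0-2|+|2-0| = 4
Tile 5: at (1,0), goal (1,1), distance |1-1|+|0-1| = 1
Tile 2: at (1,1), goal (0,1), distance |1-0|+|1-1| = 1
Tile 8: at (1,2), goal (2,1), distance |1-2|+|2-1| = 2
Tile 3: at (2,0), goal (0,2), distance |2-0|+|0-2| = 4
Tile 1: at (2,2), goal (0,0), distance |2-0|+|2-0| = 4
Sum: 1 + 2 + 4 + 1 + 1 + 2 + 4 + 4 = 19

Answer: 19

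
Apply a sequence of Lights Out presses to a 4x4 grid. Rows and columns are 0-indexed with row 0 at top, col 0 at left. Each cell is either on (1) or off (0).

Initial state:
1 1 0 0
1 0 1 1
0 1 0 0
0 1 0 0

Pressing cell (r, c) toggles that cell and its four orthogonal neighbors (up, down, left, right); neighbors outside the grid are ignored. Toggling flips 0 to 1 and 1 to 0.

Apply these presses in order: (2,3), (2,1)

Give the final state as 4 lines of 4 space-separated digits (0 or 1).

Answer: 1 1 0 0
1 1 1 0
1 0 0 1
0 0 0 1

Derivation:
After press 1 at (2,3):
1 1 0 0
1 0 1 0
0 1 1 1
0 1 0 1

After press 2 at (2,1):
1 1 0 0
1 1 1 0
1 0 0 1
0 0 0 1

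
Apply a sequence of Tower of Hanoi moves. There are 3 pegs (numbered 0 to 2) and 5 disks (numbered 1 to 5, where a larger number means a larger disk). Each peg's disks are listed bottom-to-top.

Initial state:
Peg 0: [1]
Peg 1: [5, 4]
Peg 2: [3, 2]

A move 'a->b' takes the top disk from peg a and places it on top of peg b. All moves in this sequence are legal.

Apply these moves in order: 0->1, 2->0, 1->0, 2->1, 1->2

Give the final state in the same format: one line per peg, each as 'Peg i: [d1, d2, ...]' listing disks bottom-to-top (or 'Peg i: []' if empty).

After move 1 (0->1):
Peg 0: []
Peg 1: [5, 4, 1]
Peg 2: [3, 2]

After move 2 (2->0):
Peg 0: [2]
Peg 1: [5, 4, 1]
Peg 2: [3]

After move 3 (1->0):
Peg 0: [2, 1]
Peg 1: [5, 4]
Peg 2: [3]

After move 4 (2->1):
Peg 0: [2, 1]
Peg 1: [5, 4, 3]
Peg 2: []

After move 5 (1->2):
Peg 0: [2, 1]
Peg 1: [5, 4]
Peg 2: [3]

Answer: Peg 0: [2, 1]
Peg 1: [5, 4]
Peg 2: [3]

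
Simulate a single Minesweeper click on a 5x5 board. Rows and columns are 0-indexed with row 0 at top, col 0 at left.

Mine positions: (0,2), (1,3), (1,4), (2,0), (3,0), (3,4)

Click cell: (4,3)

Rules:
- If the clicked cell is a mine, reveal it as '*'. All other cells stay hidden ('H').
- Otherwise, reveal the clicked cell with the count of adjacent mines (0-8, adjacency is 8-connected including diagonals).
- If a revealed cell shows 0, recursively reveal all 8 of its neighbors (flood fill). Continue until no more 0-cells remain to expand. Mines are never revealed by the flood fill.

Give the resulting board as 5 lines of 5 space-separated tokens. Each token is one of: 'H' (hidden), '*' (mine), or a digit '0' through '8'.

H H H H H
H H H H H
H H H H H
H H H H H
H H H 1 H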